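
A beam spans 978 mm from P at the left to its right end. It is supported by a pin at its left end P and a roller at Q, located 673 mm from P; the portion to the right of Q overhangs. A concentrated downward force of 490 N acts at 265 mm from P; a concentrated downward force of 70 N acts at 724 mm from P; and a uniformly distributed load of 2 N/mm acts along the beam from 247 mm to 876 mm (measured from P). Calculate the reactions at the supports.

Resultant of the distributed load: 2 × 629 = 1258 N at 561.5 mm from P.
ΣM about P: Q_y·673 − 490·265 − 70·724 − (2·629)·561.5 = 0 → Q_y = 886897/673 = 1317.83 ≈ 1318 N.
ΣF_y = 0: P_y + 1317.83 − 490 − 70 − 2·629 = 0 → P_y = 500.2 N.
ΣF_x = 0: no horizontal applied forces, so P_x = 0.

P_x = 0, P_y = 500.2 N, Q_y = 1318 N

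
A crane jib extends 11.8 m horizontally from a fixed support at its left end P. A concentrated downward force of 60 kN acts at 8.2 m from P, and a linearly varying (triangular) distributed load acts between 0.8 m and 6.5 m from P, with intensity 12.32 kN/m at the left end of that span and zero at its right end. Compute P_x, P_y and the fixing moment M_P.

Resultant of the triangular load: ½ × 12.32 × 5.7 = 35.112 kN, acting at 2.7 m from P (one-third of the span from the peak).
ΣF_x = 0: P_x = 0.
ΣF_y = 0: P_y − 60 − ½·12.32·5.7 = 0 → P_y = 95.11 kN.
ΣM about P: M_P − 60·8.2 − (½·12.32·5.7)·2.7 = 0 → M_P = 586.8 kN·m.

P_x = 0, P_y = 95.11 kN, M_P = 586.8 kN·m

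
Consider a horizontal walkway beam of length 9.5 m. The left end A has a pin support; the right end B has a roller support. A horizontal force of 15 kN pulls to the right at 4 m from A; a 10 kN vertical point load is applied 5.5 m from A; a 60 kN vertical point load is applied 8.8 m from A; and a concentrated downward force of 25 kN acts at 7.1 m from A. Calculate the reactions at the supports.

Taking moments about A: B_y·9.5 − 10·5.5 − 60·8.8 − 25·7.1 = 0 → B_y = 760.5/9.5 = 80.0526 ≈ 80.05 kN.
ΣF_y = 0: A_y + 80.0526 − 10 − 60 − 25 = 0 → A_y = 14.95 kN.
ΣF_x = 0: A_x + 15 = 0 → A_x = -15.00 kN.

A_x = -15.00 kN, A_y = 14.95 kN, B_y = 80.05 kN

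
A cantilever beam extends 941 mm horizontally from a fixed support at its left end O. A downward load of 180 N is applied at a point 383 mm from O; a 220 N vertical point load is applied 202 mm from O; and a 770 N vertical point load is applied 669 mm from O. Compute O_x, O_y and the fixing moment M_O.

ΣF_x = 0: O_x = 0.
ΣF_y = 0: O_y − 180 − 220 − 770 = 0 → O_y = 1170 N.
ΣM about O: M_O − 180·383 − 220·202 − 770·669 = 0 → M_O = 628500 N·mm.

O_x = 0, O_y = 1170 N, M_O = 628500 N·mm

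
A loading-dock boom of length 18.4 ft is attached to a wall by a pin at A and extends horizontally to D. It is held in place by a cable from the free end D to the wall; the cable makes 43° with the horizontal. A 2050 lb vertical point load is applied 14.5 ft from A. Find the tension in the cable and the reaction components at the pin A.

T = 2369 lb, A_x = 1732 lb, A_y = 434.5 lb

ΣM about A: T·sin43°·18.4 − 2050·14.5 = 0 → T = 29725/(18.4·0.681998) = 2368.76 ≈ 2369 lb.
ΣF_x = 0: A_x − T·cos43° = 0 → A_x = 2368.76 × 0.731354 = 1732 lb.
ΣF_y = 0: A_y + T·sin43° − 2050 = 0 → A_y = 2050 − 2368.76 × 0.681998 = 434.5 lb.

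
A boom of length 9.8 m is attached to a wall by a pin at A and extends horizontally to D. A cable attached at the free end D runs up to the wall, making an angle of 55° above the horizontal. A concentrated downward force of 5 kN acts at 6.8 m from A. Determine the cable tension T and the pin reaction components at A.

ΣM about A: T·sin55°·9.8 − 5·6.8 = 0 → T = 34/(9.8·0.819152) = 4.23534 ≈ 4.235 kN.
ΣF_x = 0: A_x − T·cos55° = 0 → A_x = 4.23534 × 0.573576 = 2.429 kN.
ΣF_y = 0: A_y + T·sin55° − 5 = 0 → A_y = 5 − 4.23534 × 0.819152 = 1.531 kN.

T = 4.235 kN, A_x = 2.429 kN, A_y = 1.531 kN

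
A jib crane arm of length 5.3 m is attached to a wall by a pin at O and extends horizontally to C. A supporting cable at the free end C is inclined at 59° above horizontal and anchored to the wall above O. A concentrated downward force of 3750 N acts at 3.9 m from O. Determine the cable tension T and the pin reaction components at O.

T = 3219 N, O_x = 1658 N, O_y = 990.6 N

ΣM about O: T·sin59°·5.3 − 3750·3.9 = 0 → T = 14625/(5.3·0.857167) = 3219.25 ≈ 3219 N.
ΣF_x = 0: O_x − T·cos59° = 0 → O_x = 3219.25 × 0.515038 = 1658 N.
ΣF_y = 0: O_y + T·sin59° − 3750 = 0 → O_y = 3750 − 3219.25 × 0.857167 = 990.6 N.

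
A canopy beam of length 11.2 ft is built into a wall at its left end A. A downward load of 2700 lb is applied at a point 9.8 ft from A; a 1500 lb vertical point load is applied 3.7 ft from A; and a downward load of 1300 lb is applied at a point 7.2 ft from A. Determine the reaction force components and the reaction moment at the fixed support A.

A_x = 0, A_y = 5500 lb, M_A = 41370 lb·ft

ΣF_x = 0: A_x = 0.
ΣF_y = 0: A_y − 2700 − 1500 − 1300 = 0 → A_y = 5500 lb.
ΣM about A: M_A − 2700·9.8 − 1500·3.7 − 1300·7.2 = 0 → M_A = 41370 lb·ft.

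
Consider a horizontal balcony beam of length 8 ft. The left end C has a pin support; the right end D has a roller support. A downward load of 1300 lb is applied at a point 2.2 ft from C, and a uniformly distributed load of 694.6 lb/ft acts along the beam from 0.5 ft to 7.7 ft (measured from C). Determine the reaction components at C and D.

Resultant of the distributed load: 694.6 × 7.2 = 5001.12 lb at 4.1 ft from C.
ΣM about C: D_y·8 − 1300·2.2 − (694.6·7.2)·4.1 = 0 → D_y = 23364.592/8 = 2920.57 ≈ 2921 lb.
ΣF_y = 0: C_y + 2920.57 − 1300 − 694.6·7.2 = 0 → C_y = 3381 lb.
ΣF_x = 0: no horizontal applied forces, so C_x = 0.

C_x = 0, C_y = 3381 lb, D_y = 2921 lb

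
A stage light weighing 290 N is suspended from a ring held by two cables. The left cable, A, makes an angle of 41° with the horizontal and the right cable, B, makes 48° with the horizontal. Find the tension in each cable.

T_A = 194.1 N, T_B = 218.9 N

ΣF_x = 0: −T_A·cos41° + T_B·cos48° = 0 → T_B = 1.1279·T_A.
ΣF_y = 0: T_A·sin41° + T_B·sin48° = 290.
Substitute: T_A·(0.656059 + 1.1279·0.743145) = 290 → T_A = 194.077 ≈ 194.1 N.
Then T_B = 1.1279 × 194.077 = 218.9 N.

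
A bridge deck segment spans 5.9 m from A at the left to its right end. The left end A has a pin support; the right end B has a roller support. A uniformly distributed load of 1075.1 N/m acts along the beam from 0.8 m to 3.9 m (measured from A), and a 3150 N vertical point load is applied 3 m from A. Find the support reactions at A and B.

Resultant of the distributed load: 1075.1 × 3.1 = 3332.81 N at 2.35 m from A.
ΣM about A: B_y·5.9 − (1075.1·3.1)·2.35 − 3150·3 = 0 → B_y = 17282.1035/5.9 = 2929.17 ≈ 2929 N.
ΣF_y = 0: A_y + 2929.17 − 1075.1·3.1 − 3150 = 0 → A_y = 3554 N.
ΣF_x = 0: no horizontal applied forces, so A_x = 0.

A_x = 0, A_y = 3554 N, B_y = 2929 N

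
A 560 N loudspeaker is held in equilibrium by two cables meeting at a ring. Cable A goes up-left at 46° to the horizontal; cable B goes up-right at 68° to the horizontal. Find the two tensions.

T_A = 229.6 N, T_B = 425.8 N

ΣF_x = 0: −T_A·cos46° + T_B·cos68° = 0 → T_B = 1.85437·T_A.
ΣF_y = 0: T_A·sin46° + T_B·sin68° = 560.
Substitute: T_A·(0.71934 + 1.85437·0.927184) = 560 → T_A = 229.632 ≈ 229.6 N.
Then T_B = 1.85437 × 229.632 = 425.8 N.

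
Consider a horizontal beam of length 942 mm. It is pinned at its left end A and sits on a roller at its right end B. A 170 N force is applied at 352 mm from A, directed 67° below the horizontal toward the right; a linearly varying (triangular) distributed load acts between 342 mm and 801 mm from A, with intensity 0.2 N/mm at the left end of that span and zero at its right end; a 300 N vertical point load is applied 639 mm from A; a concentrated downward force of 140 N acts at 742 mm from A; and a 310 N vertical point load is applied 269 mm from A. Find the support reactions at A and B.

A_x = -66.42 N, A_y = 467.5 N, B_y = 484.9 N

Resultant of the triangular load: ½ × 0.2 × 459 = 45.9 N, acting at 495 mm from A (one-third of the span from the peak).
Taking moments about A: B_y·942 − 170·sin67°·352 − (½·0.2·459)·495 − 300·639 − 140·742 − 310·269 = 0 → B_y = 456774/942 = 484.898 ≈ 484.9 N.
ΣF_y = 0: A_y + 484.898 − 170·sin67° − ½·0.2·459 − 300 − 140 − 310 = 0 → A_y = 467.5 N.
ΣF_x = 0: A_x + 170·cos67° = 0 → A_x = -66.42 N.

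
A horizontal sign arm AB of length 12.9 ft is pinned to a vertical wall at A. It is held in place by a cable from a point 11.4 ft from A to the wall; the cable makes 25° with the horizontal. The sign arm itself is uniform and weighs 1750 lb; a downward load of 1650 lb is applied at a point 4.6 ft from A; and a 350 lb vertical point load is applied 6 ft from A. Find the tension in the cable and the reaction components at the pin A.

T = 4354 lb, A_x = 3946 lb, A_y = 1910 lb

ΣM about A: T·sin25°·11.4 − 1750·6.45 − 1650·4.6 − 350·6 = 0 → T = 20977.5/(11.4·0.422618) = 4354.12 ≈ 4354 lb.
ΣF_x = 0: A_x − T·cos25° = 0 → A_x = 4354.12 × 0.906308 = 3946 lb.
ΣF_y = 0: A_y + T·sin25° − 1750 − 1650 − 350 = 0 → A_y = 3750 − 4354.12 × 0.422618 = 1910 lb.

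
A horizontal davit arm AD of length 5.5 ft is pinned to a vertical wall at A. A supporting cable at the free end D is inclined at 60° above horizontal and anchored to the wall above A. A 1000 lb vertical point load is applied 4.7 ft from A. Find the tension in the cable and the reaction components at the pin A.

ΣM about A: T·sin60°·5.5 − 1000·4.7 = 0 → T = 4700/(5.5·0.866025) = 986.745 ≈ 986.7 lb.
ΣF_x = 0: A_x − T·cos60° = 0 → A_x = 986.745 × 0.5 = 493.4 lb.
ΣF_y = 0: A_y + T·sin60° − 1000 = 0 → A_y = 1000 − 986.745 × 0.866025 = 145.5 lb.

T = 986.7 lb, A_x = 493.4 lb, A_y = 145.5 lb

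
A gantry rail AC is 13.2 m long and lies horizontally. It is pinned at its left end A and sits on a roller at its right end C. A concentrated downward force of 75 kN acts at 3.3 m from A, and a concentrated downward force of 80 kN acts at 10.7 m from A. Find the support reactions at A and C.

A_x = 0, A_y = 71.40 kN, C_y = 83.60 kN

Moments about A: C_y·13.2 − 75·3.3 − 80·10.7 = 0 → C_y = 1103.5/13.2 = 83.5985 ≈ 83.60 kN.
ΣF_y = 0: A_y + 83.5985 − 75 − 80 = 0 → A_y = 71.40 kN.
ΣF_x = 0: no horizontal applied forces, so A_x = 0.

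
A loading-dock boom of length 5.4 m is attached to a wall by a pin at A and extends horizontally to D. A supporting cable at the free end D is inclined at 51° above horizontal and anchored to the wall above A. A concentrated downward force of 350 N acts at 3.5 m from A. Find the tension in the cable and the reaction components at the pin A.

T = 291.9 N, A_x = 183.7 N, A_y = 123.1 N

ΣM about A: T·sin51°·5.4 − 350·3.5 = 0 → T = 1225/(5.4·0.777146) = 291.904 ≈ 291.9 N.
ΣF_x = 0: A_x − T·cos51° = 0 → A_x = 291.904 × 0.62932 = 183.7 N.
ΣF_y = 0: A_y + T·sin51° − 350 = 0 → A_y = 350 − 291.904 × 0.777146 = 123.1 N.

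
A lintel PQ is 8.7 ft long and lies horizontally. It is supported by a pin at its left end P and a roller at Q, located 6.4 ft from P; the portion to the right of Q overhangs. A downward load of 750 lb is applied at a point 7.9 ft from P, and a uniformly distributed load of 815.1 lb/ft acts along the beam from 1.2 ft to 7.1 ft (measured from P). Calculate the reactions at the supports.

P_x = 0, P_y = 1515 lb, Q_y = 4044 lb

Resultant of the distributed load: 815.1 × 5.9 = 4809.09 lb at 4.15 ft from P.
Taking moments about P: Q_y·6.4 − 750·7.9 − (815.1·5.9)·4.15 = 0 → Q_y = 25882.7235/6.4 = 4044.18 ≈ 4044 lb.
ΣF_y = 0: P_y + 4044.18 − 750 − 815.1·5.9 = 0 → P_y = 1515 lb.
ΣF_x = 0: no horizontal applied forces, so P_x = 0.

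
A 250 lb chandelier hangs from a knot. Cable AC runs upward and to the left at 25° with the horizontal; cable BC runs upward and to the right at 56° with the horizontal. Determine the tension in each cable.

T_AC = 141.5 lb, T_BC = 229.4 lb

ΣF_x = 0: −T_AC·cos25° + T_BC·cos56° = 0 → T_BC = 1.62074·T_AC.
ΣF_y = 0: T_AC·sin25° + T_BC·sin56° = 250.
Substitute: T_AC·(0.422618 + 1.62074·0.829038) = 250 → T_AC = 141.541 ≈ 141.5 lb.
Then T_BC = 1.62074 × 141.541 = 229.4 lb.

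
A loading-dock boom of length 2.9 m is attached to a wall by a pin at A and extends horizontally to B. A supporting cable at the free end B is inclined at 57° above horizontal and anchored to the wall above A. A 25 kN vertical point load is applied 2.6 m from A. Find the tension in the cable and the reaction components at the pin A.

ΣM about A: T·sin57°·2.9 − 25·2.6 = 0 → T = 65/(2.9·0.838671) = 26.7254 ≈ 26.73 kN.
ΣF_x = 0: A_x − T·cos57° = 0 → A_x = 26.7254 × 0.544639 = 14.56 kN.
ΣF_y = 0: A_y + T·sin57° − 25 = 0 → A_y = 25 − 26.7254 × 0.838671 = 2.586 kN.

T = 26.73 kN, A_x = 14.56 kN, A_y = 2.586 kN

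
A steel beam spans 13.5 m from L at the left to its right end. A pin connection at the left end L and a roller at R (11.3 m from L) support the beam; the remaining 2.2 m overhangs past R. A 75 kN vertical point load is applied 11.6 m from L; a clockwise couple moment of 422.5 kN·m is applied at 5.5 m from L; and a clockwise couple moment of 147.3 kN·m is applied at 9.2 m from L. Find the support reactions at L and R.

L_x = 0, L_y = -52.42 kN, R_y = 127.4 kN

Taking moments about L: R_y·11.3 − 75·11.6 − 422.5 − 147.3 = 0 → R_y = 1439.8/11.3 = 127.416 ≈ 127.4 kN.
ΣF_y = 0: L_y + 127.416 − 75 = 0 → L_y = -52.42 kN.
ΣF_x = 0: no horizontal applied forces, so L_x = 0.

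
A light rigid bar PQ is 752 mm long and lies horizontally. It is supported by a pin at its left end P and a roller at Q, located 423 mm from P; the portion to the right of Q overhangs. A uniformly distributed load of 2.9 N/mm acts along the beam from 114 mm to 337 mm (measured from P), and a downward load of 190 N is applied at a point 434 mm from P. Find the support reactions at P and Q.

Resultant of the distributed load: 2.9 × 223 = 646.7 N at 225.5 mm from P.
Taking moments about P: Q_y·423 − (2.9·223)·225.5 − 190·434 = 0 → Q_y = 228290.85/423 = 539.695 ≈ 539.7 N.
ΣF_y = 0: P_y + 539.695 − 2.9·223 − 190 = 0 → P_y = 297.0 N.
ΣF_x = 0: no horizontal applied forces, so P_x = 0.

P_x = 0, P_y = 297.0 N, Q_y = 539.7 N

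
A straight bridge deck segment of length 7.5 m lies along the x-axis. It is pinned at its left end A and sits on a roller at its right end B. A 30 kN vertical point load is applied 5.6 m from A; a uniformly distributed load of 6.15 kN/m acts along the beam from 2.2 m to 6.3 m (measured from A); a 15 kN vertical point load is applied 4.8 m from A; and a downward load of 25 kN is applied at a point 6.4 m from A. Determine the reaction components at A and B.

Resultant of the distributed load: 6.15 × 4.1 = 25.215 kN at 4.25 m from A.
ΣM about A: B_y·7.5 − 30·5.6 − (6.15·4.1)·4.25 − 15·4.8 − 25·6.4 = 0 → B_y = 507.16375/7.5 = 67.6218 ≈ 67.62 kN.
ΣF_y = 0: A_y + 67.6218 − 30 − 6.15·4.1 − 15 − 25 = 0 → A_y = 27.59 kN.
ΣF_x = 0: no horizontal applied forces, so A_x = 0.

A_x = 0, A_y = 27.59 kN, B_y = 67.62 kN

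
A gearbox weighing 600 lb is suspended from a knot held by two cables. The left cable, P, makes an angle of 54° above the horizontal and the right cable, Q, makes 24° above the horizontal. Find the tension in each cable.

ΣF_x = 0: −T_P·cos54° + T_Q·cos24° = 0 → T_Q = 0.643411·T_P.
ΣF_y = 0: T_P·sin54° + T_Q·sin24° = 600.
Substitute: T_P·(0.809017 + 0.643411·0.406737) = 600 → T_P = 560.373 ≈ 560.4 lb.
Then T_Q = 0.643411 × 560.373 = 360.6 lb.

T_P = 560.4 lb, T_Q = 360.6 lb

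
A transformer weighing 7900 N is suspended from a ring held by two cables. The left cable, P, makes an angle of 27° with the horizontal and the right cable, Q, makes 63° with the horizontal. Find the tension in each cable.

ΣF_x = 0: −T_P·cos27° + T_Q·cos63° = 0 → T_Q = 1.96261·T_P.
ΣF_y = 0: T_P·sin27° + T_Q·sin63° = 7900.
Substitute: T_P·(0.45399 + 1.96261·0.891007) = 7900 → T_P = 3586.52 ≈ 3587 N.
Then T_Q = 1.96261 × 3586.52 = 7039 N.

T_P = 3587 N, T_Q = 7039 N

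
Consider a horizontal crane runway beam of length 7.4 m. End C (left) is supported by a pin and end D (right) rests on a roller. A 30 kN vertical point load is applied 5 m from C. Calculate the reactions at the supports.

Taking moments about C: D_y·7.4 − 30·5 = 0 → D_y = 150/7.4 = 20.2703 ≈ 20.27 kN.
ΣF_y = 0: C_y + 20.2703 − 30 = 0 → C_y = 9.730 kN.
ΣF_x = 0: no horizontal applied forces, so C_x = 0.

C_x = 0, C_y = 9.730 kN, D_y = 20.27 kN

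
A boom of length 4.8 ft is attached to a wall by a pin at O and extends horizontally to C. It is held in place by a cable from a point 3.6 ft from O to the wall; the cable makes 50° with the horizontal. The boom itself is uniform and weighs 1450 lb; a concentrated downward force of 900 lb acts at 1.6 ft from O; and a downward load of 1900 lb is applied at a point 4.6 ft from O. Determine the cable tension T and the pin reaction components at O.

ΣM about O: T·sin50°·3.6 − 1450·2.4 − 900·1.6 − 1900·4.6 = 0 → T = 13660/(3.6·0.766044) = 4953.3 ≈ 4953 lb.
ΣF_x = 0: O_x − T·cos50° = 0 → O_x = 4953.3 × 0.642788 = 3184 lb.
ΣF_y = 0: O_y + T·sin50° − 1450 − 900 − 1900 = 0 → O_y = 4250 − 4953.3 × 0.766044 = 455.6 lb.

T = 4953 lb, O_x = 3184 lb, O_y = 455.6 lb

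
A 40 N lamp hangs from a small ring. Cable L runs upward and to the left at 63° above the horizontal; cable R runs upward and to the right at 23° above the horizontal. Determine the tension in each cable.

T_L = 36.91 N, T_R = 18.20 N

ΣF_x = 0: −T_L·cos63° + T_R·cos23° = 0 → T_R = 0.493197·T_L.
ΣF_y = 0: T_L·sin63° + T_R·sin23° = 40.
Substitute: T_L·(0.891007 + 0.493197·0.390731) = 40 → T_L = 36.9101 ≈ 36.91 N.
Then T_R = 0.493197 × 36.9101 = 18.20 N.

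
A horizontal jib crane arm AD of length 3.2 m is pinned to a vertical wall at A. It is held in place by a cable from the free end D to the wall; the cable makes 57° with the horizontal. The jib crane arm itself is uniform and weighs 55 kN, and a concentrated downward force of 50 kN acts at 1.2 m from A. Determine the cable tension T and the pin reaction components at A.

ΣM about A: T·sin57°·3.2 − 55·1.6 − 50·1.2 = 0 → T = 148/(3.2·0.838671) = 55.1468 ≈ 55.15 kN.
ΣF_x = 0: A_x − T·cos57° = 0 → A_x = 55.1468 × 0.544639 = 30.04 kN.
ΣF_y = 0: A_y + T·sin57° − 55 − 50 = 0 → A_y = 105 − 55.1468 × 0.838671 = 58.75 kN.

T = 55.15 kN, A_x = 30.04 kN, A_y = 58.75 kN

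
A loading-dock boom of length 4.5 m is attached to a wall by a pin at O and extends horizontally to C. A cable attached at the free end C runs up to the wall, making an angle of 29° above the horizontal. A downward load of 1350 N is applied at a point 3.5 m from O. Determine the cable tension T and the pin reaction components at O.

T = 2166 N, O_x = 1894 N, O_y = 300.0 N

ΣM about O: T·sin29°·4.5 − 1350·3.5 = 0 → T = 4725/(4.5·0.48481) = 2165.8 ≈ 2166 N.
ΣF_x = 0: O_x − T·cos29° = 0 → O_x = 2165.8 × 0.87462 = 1894 N.
ΣF_y = 0: O_y + T·sin29° − 1350 = 0 → O_y = 1350 − 2165.8 × 0.48481 = 300.0 N.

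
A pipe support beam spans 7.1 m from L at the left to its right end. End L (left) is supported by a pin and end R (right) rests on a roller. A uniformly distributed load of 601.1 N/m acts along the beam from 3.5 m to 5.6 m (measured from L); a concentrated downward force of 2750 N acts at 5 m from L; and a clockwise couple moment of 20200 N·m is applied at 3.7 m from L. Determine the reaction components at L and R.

L_x = 0, L_y = -1578 N, R_y = 5591 N

Resultant of the distributed load: 601.1 × 2.1 = 1262.31 N at 4.55 m from L.
ΣM about L: R_y·7.1 − (601.1·2.1)·4.55 − 2750·5 − 20200 = 0 → R_y = 39693.5105/7.1 = 5590.64 ≈ 5591 N.
ΣF_y = 0: L_y + 5590.64 − 601.1·2.1 − 2750 = 0 → L_y = -1578 N.
ΣF_x = 0: no horizontal applied forces, so L_x = 0.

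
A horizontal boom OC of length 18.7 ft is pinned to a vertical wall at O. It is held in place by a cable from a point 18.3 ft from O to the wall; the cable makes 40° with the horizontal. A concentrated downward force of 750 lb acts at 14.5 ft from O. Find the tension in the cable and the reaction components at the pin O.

ΣM about O: T·sin40°·18.3 − 750·14.5 = 0 → T = 10875/(18.3·0.642788) = 924.507 ≈ 924.5 lb.
ΣF_x = 0: O_x − T·cos40° = 0 → O_x = 924.507 × 0.766044 = 708.2 lb.
ΣF_y = 0: O_y + T·sin40° − 750 = 0 → O_y = 750 − 924.507 × 0.642788 = 155.7 lb.

T = 924.5 lb, O_x = 708.2 lb, O_y = 155.7 lb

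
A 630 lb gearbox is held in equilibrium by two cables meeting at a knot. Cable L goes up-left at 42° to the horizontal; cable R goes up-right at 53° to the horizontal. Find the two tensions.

T_L = 380.6 lb, T_R = 470.0 lb

ΣF_x = 0: −T_L·cos42° + T_R·cos53° = 0 → T_R = 1.23484·T_L.
ΣF_y = 0: T_L·sin42° + T_R·sin53° = 630.
Substitute: T_L·(0.669131 + 1.23484·0.798636) = 630 → T_L = 380.591 ≈ 380.6 lb.
Then T_R = 1.23484 × 380.591 = 470.0 lb.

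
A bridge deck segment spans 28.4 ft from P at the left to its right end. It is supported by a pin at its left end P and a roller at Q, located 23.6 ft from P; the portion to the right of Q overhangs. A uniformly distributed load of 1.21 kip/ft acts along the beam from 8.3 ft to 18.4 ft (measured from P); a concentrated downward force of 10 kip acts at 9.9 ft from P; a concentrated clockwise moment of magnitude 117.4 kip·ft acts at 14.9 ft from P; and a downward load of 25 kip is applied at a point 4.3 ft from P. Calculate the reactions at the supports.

P_x = 0, P_y = 26.58 kip, Q_y = 20.64 kip

Resultant of the distributed load: 1.21 × 10.1 = 12.221 kip at 13.35 ft from P.
Taking moments about P: Q_y·23.6 − (1.21·10.1)·13.35 − 10·9.9 − 117.4 − 25·4.3 = 0 → Q_y = 487.05035/23.6 = 20.6377 ≈ 20.64 kip.
ΣF_y = 0: P_y + 20.6377 − 1.21·10.1 − 10 − 25 = 0 → P_y = 26.58 kip.
ΣF_x = 0: no horizontal applied forces, so P_x = 0.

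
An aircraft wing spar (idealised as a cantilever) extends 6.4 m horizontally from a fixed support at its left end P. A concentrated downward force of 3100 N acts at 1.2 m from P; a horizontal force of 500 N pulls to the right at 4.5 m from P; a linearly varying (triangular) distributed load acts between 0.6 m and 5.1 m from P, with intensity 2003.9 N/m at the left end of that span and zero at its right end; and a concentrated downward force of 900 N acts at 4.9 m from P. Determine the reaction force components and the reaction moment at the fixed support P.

Resultant of the triangular load: ½ × 2003.9 × 4.5 = 4508.775 N, acting at 2.1 m from P (one-third of the span from the peak).
ΣF_x = 0: P_x + 500 = 0 → P_x = -500.0 N.
ΣF_y = 0: P_y − 3100 − ½·2003.9·4.5 − 900 = 0 → P_y = 8509 N.
ΣM about P: M_P − 3100·1.2 − (½·2003.9·4.5)·2.1 − 900·4.9 = 0 → M_P = 17600 N·m.

P_x = -500.0 N, P_y = 8509 N, M_P = 17600 N·m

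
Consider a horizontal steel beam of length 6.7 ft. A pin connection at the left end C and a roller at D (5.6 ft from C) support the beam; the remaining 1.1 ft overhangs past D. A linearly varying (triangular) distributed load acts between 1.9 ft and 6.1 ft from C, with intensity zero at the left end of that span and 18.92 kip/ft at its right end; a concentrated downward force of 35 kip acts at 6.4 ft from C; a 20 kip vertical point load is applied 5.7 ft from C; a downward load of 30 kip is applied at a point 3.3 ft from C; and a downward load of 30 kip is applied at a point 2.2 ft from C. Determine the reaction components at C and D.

Resultant of the triangular load: ½ × 18.92 × 4.2 = 39.732 kip, acting at 4.7 ft from C (one-third of the span from the peak).
Taking moments about C: D_y·5.6 − (½·18.92·4.2)·4.7 − 35·6.4 − 20·5.7 − 30·3.3 − 30·2.2 = 0 → D_y = 689.7404/5.6 = 123.168 ≈ 123.2 kip.
ΣF_y = 0: C_y + 123.168 − ½·18.92·4.2 − 35 − 20 − 30 − 30 = 0 → C_y = 31.56 kip.
ΣF_x = 0: no horizontal applied forces, so C_x = 0.

C_x = 0, C_y = 31.56 kip, D_y = 123.2 kip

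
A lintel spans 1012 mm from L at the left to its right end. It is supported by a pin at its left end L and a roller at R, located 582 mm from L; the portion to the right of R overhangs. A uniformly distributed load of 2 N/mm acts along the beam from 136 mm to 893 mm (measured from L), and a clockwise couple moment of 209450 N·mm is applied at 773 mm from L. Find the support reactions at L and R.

Resultant of the distributed load: 2 × 757 = 1514 N at 514.5 mm from L.
Moments about L: R_y·582 − (2·757)·514.5 − 209450 = 0 → R_y = 988403/582 = 1698.29 ≈ 1698 N.
ΣF_y = 0: L_y + 1698.29 − 2·757 = 0 → L_y = -184.3 N.
ΣF_x = 0: no horizontal applied forces, so L_x = 0.

L_x = 0, L_y = -184.3 N, R_y = 1698 N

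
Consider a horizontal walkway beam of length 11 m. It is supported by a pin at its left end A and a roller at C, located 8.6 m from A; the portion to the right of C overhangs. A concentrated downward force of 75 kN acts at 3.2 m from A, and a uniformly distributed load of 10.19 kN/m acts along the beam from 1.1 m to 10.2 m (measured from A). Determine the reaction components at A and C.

A_x = 0, A_y = 78.90 kN, C_y = 88.83 kN

Resultant of the distributed load: 10.19 × 9.1 = 92.729 kN at 5.65 m from A.
Taking moments about A: C_y·8.6 − 75·3.2 − (10.19·9.1)·5.65 = 0 → C_y = 763.91885/8.6 = 88.8278 ≈ 88.83 kN.
ΣF_y = 0: A_y + 88.8278 − 75 − 10.19·9.1 = 0 → A_y = 78.90 kN.
ΣF_x = 0: no horizontal applied forces, so A_x = 0.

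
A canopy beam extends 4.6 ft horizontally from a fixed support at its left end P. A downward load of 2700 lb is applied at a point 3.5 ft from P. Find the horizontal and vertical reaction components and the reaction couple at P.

ΣF_x = 0: P_x = 0.
ΣF_y = 0: P_y − 2700 = 0 → P_y = 2700 lb.
ΣM about P: M_P − 2700·3.5 = 0 → M_P = 9450 lb·ft.

P_x = 0, P_y = 2700 lb, M_P = 9450 lb·ft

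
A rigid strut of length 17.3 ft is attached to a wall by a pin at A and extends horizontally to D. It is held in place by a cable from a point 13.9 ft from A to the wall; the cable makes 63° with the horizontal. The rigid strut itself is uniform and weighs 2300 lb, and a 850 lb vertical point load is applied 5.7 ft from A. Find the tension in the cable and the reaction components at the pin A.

T = 1998 lb, A_x = 906.9 lb, A_y = 1370 lb

ΣM about A: T·sin63°·13.9 − 2300·8.65 − 850·5.7 = 0 → T = 24740/(13.9·0.891007) = 1997.58 ≈ 1998 lb.
ΣF_x = 0: A_x − T·cos63° = 0 → A_x = 1997.58 × 0.45399 = 906.9 lb.
ΣF_y = 0: A_y + T·sin63° − 2300 − 850 = 0 → A_y = 3150 − 1997.58 × 0.891007 = 1370 lb.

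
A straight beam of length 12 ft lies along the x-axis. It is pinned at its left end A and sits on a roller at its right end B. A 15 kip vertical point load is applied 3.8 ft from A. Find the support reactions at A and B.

Taking moments about A: B_y·12 − 15·3.8 = 0 → B_y = 57/12 = 4.750 kip.
ΣF_y = 0: A_y + 4.75 − 15 = 0 → A_y = 10.25 kip.
ΣF_x = 0: no horizontal applied forces, so A_x = 0.

A_x = 0, A_y = 10.25 kip, B_y = 4.750 kip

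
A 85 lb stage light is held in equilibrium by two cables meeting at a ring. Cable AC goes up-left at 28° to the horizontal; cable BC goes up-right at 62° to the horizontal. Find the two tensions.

ΣF_x = 0: −T_AC·cos28° + T_BC·cos62° = 0 → T_BC = 1.88073·T_AC.
ΣF_y = 0: T_AC·sin28° + T_BC·sin62° = 85.
Substitute: T_AC·(0.469472 + 1.88073·0.882948) = 85 → T_AC = 39.905 ≈ 39.91 lb.
Then T_BC = 1.88073 × 39.905 = 75.05 lb.

T_AC = 39.91 lb, T_BC = 75.05 lb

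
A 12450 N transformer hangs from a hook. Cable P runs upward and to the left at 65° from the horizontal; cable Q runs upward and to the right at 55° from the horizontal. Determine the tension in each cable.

ΣF_x = 0: −T_P·cos65° + T_Q·cos55° = 0 → T_Q = 0.736812·T_P.
ΣF_y = 0: T_P·sin65° + T_Q·sin55° = 12450.
Substitute: T_P·(0.906308 + 0.736812·0.819152) = 12450 → T_P = 8245.75 ≈ 8246 N.
Then T_Q = 0.736812 × 8245.75 = 6076 N.

T_P = 8246 N, T_Q = 6076 N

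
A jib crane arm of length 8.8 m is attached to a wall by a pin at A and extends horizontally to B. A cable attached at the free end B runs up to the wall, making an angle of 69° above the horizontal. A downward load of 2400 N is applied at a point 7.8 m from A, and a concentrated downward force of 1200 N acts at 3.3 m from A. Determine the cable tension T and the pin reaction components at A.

T = 2761 N, A_x = 989.3 N, A_y = 1023 N

ΣM about A: T·sin69°·8.8 − 2400·7.8 − 1200·3.3 = 0 → T = 22680/(8.8·0.93358) = 2760.63 ≈ 2761 N.
ΣF_x = 0: A_x − T·cos69° = 0 → A_x = 2760.63 × 0.358368 = 989.3 N.
ΣF_y = 0: A_y + T·sin69° − 2400 − 1200 = 0 → A_y = 3600 − 2760.63 × 0.93358 = 1023 N.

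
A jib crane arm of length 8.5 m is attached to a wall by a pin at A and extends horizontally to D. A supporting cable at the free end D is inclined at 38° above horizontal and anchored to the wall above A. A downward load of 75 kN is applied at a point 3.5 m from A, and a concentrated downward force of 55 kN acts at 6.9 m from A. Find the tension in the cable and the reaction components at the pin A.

T = 122.7 kN, A_x = 96.67 kN, A_y = 54.47 kN

ΣM about A: T·sin38°·8.5 − 75·3.5 − 55·6.9 = 0 → T = 642/(8.5·0.615661) = 122.68 ≈ 122.7 kN.
ΣF_x = 0: A_x − T·cos38° = 0 → A_x = 122.68 × 0.788011 = 96.67 kN.
ΣF_y = 0: A_y + T·sin38° − 75 − 55 = 0 → A_y = 130 − 122.68 × 0.615661 = 54.47 kN.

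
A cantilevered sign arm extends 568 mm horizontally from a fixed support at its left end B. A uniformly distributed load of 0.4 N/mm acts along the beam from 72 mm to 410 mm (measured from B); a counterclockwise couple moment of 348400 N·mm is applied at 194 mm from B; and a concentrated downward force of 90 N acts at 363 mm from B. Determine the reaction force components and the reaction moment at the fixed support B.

B_x = 0, B_y = 225.2 N, M_B = -283100 N·mm

Resultant of the distributed load: 0.4 × 338 = 135.2 N at 241 mm from B.
ΣF_x = 0: B_x = 0.
ΣF_y = 0: B_y − 0.4·338 − 90 = 0 → B_y = 225.2 N.
ΣM about B: M_B − (0.4·338)·241 + 348400 − 90·363 = 0 → M_B = -283100 N·mm.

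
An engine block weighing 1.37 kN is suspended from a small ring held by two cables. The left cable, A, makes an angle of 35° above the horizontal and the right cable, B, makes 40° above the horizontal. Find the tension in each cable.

ΣF_x = 0: −T_A·cos35° + T_B·cos40° = 0 → T_B = 1.06933·T_A.
ΣF_y = 0: T_A·sin35° + T_B·sin40° = 1.37.
Substitute: T_A·(0.573576 + 1.06933·0.642788) = 1.37 → T_A = 1.0865 ≈ 1.087 kN.
Then T_B = 1.06933 × 1.0865 = 1.162 kN.

T_A = 1.087 kN, T_B = 1.162 kN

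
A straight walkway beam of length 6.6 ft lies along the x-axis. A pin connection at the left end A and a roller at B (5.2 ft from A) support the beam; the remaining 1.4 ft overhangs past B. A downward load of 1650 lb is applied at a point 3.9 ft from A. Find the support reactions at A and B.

ΣM about A: B_y·5.2 − 1650·3.9 = 0 → B_y = 6435/5.2 = 1237.5 ≈ 1238 lb.
ΣF_y = 0: A_y + 1237.5 − 1650 = 0 → A_y = 412.5 lb.
ΣF_x = 0: no horizontal applied forces, so A_x = 0.

A_x = 0, A_y = 412.5 lb, B_y = 1238 lb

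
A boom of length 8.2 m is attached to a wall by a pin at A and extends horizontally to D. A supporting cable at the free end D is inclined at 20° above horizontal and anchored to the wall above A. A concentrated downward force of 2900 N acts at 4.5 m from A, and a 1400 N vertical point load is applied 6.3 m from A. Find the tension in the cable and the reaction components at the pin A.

ΣM about A: T·sin20°·8.2 − 2900·4.5 − 1400·6.3 = 0 → T = 21870/(8.2·0.34202) = 7798 N.
ΣF_x = 0: A_x − T·cos20° = 0 → A_x = 7798 × 0.939693 = 7328 N.
ΣF_y = 0: A_y + T·sin20° − 2900 − 1400 = 0 → A_y = 4300 − 7798 × 0.34202 = 1633 N.

T = 7798 N, A_x = 7328 N, A_y = 1633 N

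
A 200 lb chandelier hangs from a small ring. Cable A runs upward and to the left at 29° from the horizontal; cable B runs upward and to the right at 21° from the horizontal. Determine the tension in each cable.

T_A = 243.7 lb, T_B = 228.3 lb

ΣF_x = 0: −T_A·cos29° + T_B·cos21° = 0 → T_B = 0.936845·T_A.
ΣF_y = 0: T_A·sin29° + T_B·sin21° = 200.
Substitute: T_A·(0.48481 + 0.936845·0.358368) = 200 → T_A = 243.74 ≈ 243.7 lb.
Then T_B = 0.936845 × 243.74 = 228.3 lb.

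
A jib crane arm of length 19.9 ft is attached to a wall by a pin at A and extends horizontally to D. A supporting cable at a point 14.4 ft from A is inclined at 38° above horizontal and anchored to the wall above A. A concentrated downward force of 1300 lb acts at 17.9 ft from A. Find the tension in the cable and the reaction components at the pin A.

T = 2625 lb, A_x = 2068 lb, A_y = -316.0 lb

ΣM about A: T·sin38°·14.4 − 1300·17.9 = 0 → T = 23270/(14.4·0.615661) = 2624.78 ≈ 2625 lb.
ΣF_x = 0: A_x − T·cos38° = 0 → A_x = 2624.78 × 0.788011 = 2068 lb.
ΣF_y = 0: A_y + T·sin38° − 1300 = 0 → A_y = 1300 − 2624.78 × 0.615661 = -316.0 lb.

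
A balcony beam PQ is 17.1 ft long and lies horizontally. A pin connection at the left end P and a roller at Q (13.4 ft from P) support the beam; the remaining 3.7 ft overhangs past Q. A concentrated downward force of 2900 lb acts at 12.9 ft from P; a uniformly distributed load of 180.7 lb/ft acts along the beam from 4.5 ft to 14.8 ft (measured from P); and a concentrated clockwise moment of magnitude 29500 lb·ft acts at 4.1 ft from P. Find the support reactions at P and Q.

Resultant of the distributed load: 180.7 × 10.3 = 1861.21 lb at 9.65 ft from P.
ΣM about P: Q_y·13.4 − 2900·12.9 − (180.7·10.3)·9.65 − 29500 = 0 → Q_y = 84870.6765/13.4 = 6333.63 ≈ 6334 lb.
ΣF_y = 0: P_y + 6333.63 − 2900 − 180.7·10.3 = 0 → P_y = -1572 lb.
ΣF_x = 0: no horizontal applied forces, so P_x = 0.

P_x = 0, P_y = -1572 lb, Q_y = 6334 lb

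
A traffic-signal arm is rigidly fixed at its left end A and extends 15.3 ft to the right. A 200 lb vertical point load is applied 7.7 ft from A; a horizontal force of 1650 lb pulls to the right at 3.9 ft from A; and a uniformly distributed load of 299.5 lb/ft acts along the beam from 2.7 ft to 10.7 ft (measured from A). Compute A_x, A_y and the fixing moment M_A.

Resultant of the distributed load: 299.5 × 8 = 2396 lb at 6.7 ft from A.
ΣF_x = 0: A_x + 1650 = 0 → A_x = -1650 lb.
ΣF_y = 0: A_y − 200 − 299.5·8 = 0 → A_y = 2596 lb.
ΣM about A: M_A − 200·7.7 − (299.5·8)·6.7 = 0 → M_A = 17590 lb·ft.

A_x = -1650 lb, A_y = 2596 lb, M_A = 17590 lb·ft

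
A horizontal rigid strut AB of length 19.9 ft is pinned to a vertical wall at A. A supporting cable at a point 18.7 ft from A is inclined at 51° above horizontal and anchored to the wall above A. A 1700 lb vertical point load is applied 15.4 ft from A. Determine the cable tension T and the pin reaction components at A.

T = 1801 lb, A_x = 1134 lb, A_y = 300.0 lb

ΣM about A: T·sin51°·18.7 − 1700·15.4 = 0 → T = 26180/(18.7·0.777146) = 1801.46 ≈ 1801 lb.
ΣF_x = 0: A_x − T·cos51° = 0 → A_x = 1801.46 × 0.62932 = 1134 lb.
ΣF_y = 0: A_y + T·sin51° − 1700 = 0 → A_y = 1700 − 1801.46 × 0.777146 = 300.0 lb.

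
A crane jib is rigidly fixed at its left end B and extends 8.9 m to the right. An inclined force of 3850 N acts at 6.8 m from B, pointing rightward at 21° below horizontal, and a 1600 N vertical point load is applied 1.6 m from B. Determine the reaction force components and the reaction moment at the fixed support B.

B_x = -3594 N, B_y = 2980 N, M_B = 11940 N·m

ΣF_x = 0: B_x + 3850·cos21° = 0 → B_x = -3594 N.
ΣF_y = 0: B_y − 3850·sin21° − 1600 = 0 → B_y = 2980 N.
ΣM about B: M_B − 3850·sin21°·6.8 − 1600·1.6 = 0 → M_B = 11940 N·m.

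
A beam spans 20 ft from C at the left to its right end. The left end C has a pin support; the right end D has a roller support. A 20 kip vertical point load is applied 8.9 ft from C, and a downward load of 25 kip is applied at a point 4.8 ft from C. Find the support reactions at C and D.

Moments about C: D_y·20 − 20·8.9 − 25·4.8 = 0 → D_y = 298/20 = 14.90 kip.
ΣF_y = 0: C_y + 14.9 − 20 − 25 = 0 → C_y = 30.10 kip.
ΣF_x = 0: no horizontal applied forces, so C_x = 0.

C_x = 0, C_y = 30.10 kip, D_y = 14.90 kip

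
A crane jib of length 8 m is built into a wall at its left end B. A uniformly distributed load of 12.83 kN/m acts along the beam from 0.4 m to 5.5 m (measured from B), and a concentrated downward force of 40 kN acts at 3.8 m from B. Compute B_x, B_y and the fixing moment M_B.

Resultant of the distributed load: 12.83 × 5.1 = 65.433 kN at 2.95 m from B.
ΣF_x = 0: B_x = 0.
ΣF_y = 0: B_y − 12.83·5.1 − 40 = 0 → B_y = 105.4 kN.
ΣM about B: M_B − (12.83·5.1)·2.95 − 40·3.8 = 0 → M_B = 345.0 kN·m.

B_x = 0, B_y = 105.4 kN, M_B = 345.0 kN·m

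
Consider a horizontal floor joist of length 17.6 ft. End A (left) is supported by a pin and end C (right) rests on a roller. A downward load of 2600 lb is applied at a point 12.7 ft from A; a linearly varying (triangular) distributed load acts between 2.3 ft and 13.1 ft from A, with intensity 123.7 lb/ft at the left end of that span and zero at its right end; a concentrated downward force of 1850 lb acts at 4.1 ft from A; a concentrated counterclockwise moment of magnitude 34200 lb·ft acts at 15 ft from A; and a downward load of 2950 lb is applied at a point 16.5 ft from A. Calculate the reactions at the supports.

A_x = 0, A_y = 4715 lb, C_y = 3353 lb

Resultant of the triangular load: ½ × 123.7 × 10.8 = 667.98 lb, acting at 5.9 ft from A (one-third of the span from the peak).
Moments about A: C_y·17.6 − 2600·12.7 − (½·123.7·10.8)·5.9 − 1850·4.1 + 34200 − 2950·16.5 = 0 → C_y = 59021.082/17.6 = 3353.47 ≈ 3353 lb.
ΣF_y = 0: A_y + 3353.47 − 2600 − ½·123.7·10.8 − 1850 − 2950 = 0 → A_y = 4715 lb.
ΣF_x = 0: no horizontal applied forces, so A_x = 0.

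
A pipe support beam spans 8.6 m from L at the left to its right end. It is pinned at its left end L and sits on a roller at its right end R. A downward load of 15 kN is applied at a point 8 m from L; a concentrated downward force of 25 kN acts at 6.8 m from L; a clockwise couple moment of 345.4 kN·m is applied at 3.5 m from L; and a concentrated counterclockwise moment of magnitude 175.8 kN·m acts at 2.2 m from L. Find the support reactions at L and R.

ΣM about L: R_y·8.6 − 15·8 − 25·6.8 − 345.4 + 175.8 = 0 → R_y = 459.6/8.6 = 53.4419 ≈ 53.44 kN.
ΣF_y = 0: L_y + 53.4419 − 15 − 25 = 0 → L_y = -13.44 kN.
ΣF_x = 0: no horizontal applied forces, so L_x = 0.

L_x = 0, L_y = -13.44 kN, R_y = 53.44 kN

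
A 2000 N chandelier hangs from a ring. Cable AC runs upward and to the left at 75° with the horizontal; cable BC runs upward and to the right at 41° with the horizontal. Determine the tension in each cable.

T_AC = 1679 N, T_BC = 575.9 N

ΣF_x = 0: −T_AC·cos75° + T_BC·cos41° = 0 → T_BC = 0.342939·T_AC.
ΣF_y = 0: T_AC·sin75° + T_BC·sin41° = 2000.
Substitute: T_AC·(0.965926 + 0.342939·0.656059) = 2000 → T_AC = 1679.38 ≈ 1679 N.
Then T_BC = 0.342939 × 1679.38 = 575.9 N.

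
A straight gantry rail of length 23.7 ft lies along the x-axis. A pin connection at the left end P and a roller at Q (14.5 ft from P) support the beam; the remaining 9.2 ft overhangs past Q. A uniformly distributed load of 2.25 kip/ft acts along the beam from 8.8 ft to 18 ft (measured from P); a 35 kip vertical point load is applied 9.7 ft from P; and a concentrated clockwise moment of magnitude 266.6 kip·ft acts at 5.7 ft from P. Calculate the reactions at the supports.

P_x = 0, P_y = -5.230 kip, Q_y = 60.93 kip

Resultant of the distributed load: 2.25 × 9.2 = 20.7 kip at 13.4 ft from P.
Taking moments about P: Q_y·14.5 − (2.25·9.2)·13.4 − 35·9.7 − 266.6 = 0 → Q_y = 883.48/14.5 = 60.9297 ≈ 60.93 kip.
ΣF_y = 0: P_y + 60.9297 − 2.25·9.2 − 35 = 0 → P_y = -5.230 kip.
ΣF_x = 0: no horizontal applied forces, so P_x = 0.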